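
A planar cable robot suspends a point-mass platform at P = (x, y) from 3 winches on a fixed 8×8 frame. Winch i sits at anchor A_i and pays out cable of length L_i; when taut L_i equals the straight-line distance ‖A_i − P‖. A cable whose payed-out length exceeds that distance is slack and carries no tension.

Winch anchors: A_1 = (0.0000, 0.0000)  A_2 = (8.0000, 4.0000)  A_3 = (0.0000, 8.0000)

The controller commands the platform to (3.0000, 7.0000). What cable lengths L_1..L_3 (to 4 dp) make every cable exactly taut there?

(7.6158, 5.8310, 3.1623)

L_1: Δ = A_1−P = (-3.0000, -7.0000) → ‖Δ‖ = √58.0000 = 7.6158
L_2: Δ = A_2−P = (5.0000, -3.0000) → ‖Δ‖ = √34.0000 = 5.8310
L_3: Δ = A_3−P = (-3.0000, 1.0000) → ‖Δ‖ = √10.0000 = 3.1623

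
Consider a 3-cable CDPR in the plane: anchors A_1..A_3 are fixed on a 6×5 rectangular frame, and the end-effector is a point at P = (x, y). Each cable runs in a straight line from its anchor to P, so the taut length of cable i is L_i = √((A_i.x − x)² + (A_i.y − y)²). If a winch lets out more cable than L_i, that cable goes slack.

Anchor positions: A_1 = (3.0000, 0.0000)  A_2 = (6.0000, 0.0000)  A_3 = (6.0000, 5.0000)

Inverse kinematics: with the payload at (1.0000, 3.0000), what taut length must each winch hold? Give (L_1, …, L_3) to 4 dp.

cable 1: Δx=2.0000, Δy=-3.0000; L_1 = √(Δx²+Δy²) = 3.6056
cable 2: Δx=5.0000, Δy=-3.0000; L_2 = √(Δx²+Δy²) = 5.8310
cable 3: Δx=5.0000, Δy=2.0000; L_3 = √(Δx²+Δy²) = 5.3852

(3.6056, 5.8310, 5.3852)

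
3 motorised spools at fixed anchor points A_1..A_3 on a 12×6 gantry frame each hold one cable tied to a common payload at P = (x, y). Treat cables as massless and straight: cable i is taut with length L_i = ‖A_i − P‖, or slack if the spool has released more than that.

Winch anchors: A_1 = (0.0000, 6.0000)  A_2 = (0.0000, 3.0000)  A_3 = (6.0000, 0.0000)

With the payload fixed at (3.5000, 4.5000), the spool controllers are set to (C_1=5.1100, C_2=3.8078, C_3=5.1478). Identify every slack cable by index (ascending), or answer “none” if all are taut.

cable 1: L_1 = ‖A_1−P‖ = 3.8079;  C_1 = 5.1100 → slack
cable 2: L_2 = ‖A_2−P‖ = 3.8079;  C_2 = 3.8078 → taut
cable 3: L_3 = ‖A_3−P‖ = 5.1478;  C_3 = 5.1478 → taut

1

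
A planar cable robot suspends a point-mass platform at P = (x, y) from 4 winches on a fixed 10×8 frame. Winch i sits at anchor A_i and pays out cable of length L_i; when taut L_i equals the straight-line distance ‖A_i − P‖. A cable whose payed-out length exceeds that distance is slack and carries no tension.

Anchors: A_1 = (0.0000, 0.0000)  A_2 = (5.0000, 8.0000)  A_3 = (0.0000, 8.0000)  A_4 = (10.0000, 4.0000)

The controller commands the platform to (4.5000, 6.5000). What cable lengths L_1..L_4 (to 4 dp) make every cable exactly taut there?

cable 1: Δx=-4.5000, Δy=-6.5000; L_1 = √(Δx²+Δy²) = 7.9057
cable 2: Δx=0.5000, Δy=1.5000; L_2 = √(Δx²+Δy²) = 1.5811
cable 3: Δx=-4.5000, Δy=1.5000; L_3 = √(Δx²+Δy²) = 4.7434
cable 4: Δx=5.5000, Δy=-2.5000; L_4 = √(Δx²+Δy²) = 6.0415

(7.9057, 1.5811, 4.7434, 6.0415)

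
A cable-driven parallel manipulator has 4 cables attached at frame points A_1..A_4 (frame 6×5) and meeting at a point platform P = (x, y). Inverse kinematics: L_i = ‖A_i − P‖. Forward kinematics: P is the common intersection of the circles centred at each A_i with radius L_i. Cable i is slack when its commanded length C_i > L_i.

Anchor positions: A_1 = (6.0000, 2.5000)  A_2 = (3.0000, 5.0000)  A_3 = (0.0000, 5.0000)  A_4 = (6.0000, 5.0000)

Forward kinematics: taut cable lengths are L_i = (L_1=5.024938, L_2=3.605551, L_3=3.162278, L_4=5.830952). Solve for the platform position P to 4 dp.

circle eqns → linear via eq_j − eq_1; set k_j = A_j·A_j − L_j²
k_1 = 36.0000+6.2500−25.2500 = 17.0000
6.0000·x − 5.0000·y = k_1−k_2 = -4.0000
12.0000·x − 5.0000·y = k_1−k_3 = 2.0000
0.0000·x − 5.0000·y = k_1−k_4 = -10.0000
solve first two rows → x=1.0000, y=2.0000
check cable 4: ‖A_4−P‖² = 34.0000 ≈ L_4² = 34.0000 ✓

(1.0000, 2.0000)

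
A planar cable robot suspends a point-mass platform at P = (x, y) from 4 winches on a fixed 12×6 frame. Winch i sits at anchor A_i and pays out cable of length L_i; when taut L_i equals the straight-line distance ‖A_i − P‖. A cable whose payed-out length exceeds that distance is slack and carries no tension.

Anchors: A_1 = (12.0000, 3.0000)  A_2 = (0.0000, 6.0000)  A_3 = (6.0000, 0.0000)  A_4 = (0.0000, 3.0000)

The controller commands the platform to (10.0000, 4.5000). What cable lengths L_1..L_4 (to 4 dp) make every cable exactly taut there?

cable 1: Δx=2.0000, Δy=-1.5000; L_1 = √(Δx²+Δy²) = 2.5000
cable 2: Δx=-10.0000, Δy=1.5000; L_2 = √(Δx²+Δy²) = 10.1119
cable 3: Δx=-4.0000, Δy=-4.5000; L_3 = √(Δx²+Δy²) = 6.0208
cable 4: Δx=-10.0000, Δy=-1.5000; L_4 = √(Δx²+Δy²) = 10.1119

(2.5000, 10.1119, 6.0208, 10.1119)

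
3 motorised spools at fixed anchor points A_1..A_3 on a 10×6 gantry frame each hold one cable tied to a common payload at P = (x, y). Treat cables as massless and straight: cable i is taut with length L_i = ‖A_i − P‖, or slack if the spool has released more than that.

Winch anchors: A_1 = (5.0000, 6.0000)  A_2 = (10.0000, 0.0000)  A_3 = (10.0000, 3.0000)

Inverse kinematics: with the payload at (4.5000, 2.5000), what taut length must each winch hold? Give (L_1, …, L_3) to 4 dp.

L_1 = √((5.0000−4.5000)² + (6.0000−2.5000)²) = 3.5355
L_2 = √((10.0000−4.5000)² + (0.0000−2.5000)²) = 6.0415
L_3 = √((10.0000−4.5000)² + (3.0000−2.5000)²) = 5.5227

(3.5355, 6.0415, 5.5227)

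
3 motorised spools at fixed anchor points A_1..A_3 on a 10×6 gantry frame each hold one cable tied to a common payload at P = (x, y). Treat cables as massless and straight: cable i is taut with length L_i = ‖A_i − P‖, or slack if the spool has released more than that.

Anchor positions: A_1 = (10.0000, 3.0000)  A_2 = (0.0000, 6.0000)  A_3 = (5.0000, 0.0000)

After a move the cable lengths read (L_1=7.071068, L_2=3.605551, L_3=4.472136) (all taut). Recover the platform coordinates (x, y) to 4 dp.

each cable: (A_i−P)·(A_i−P) = L_i²; let q_i = ‖A_i‖²−L_i²
q_1 = 100.0000+9.0000−50.0000 = 59.0000
row 1: 20.0000x − 6.0000y = 36.0000  (q_2=23.0000)
row 2: 10.0000x + 6.0000y = 54.0000  (q_3=5.0000)
Cramer on rows 1–2 → x = 3.0000, y = 4.0000

(3.0000, 4.0000)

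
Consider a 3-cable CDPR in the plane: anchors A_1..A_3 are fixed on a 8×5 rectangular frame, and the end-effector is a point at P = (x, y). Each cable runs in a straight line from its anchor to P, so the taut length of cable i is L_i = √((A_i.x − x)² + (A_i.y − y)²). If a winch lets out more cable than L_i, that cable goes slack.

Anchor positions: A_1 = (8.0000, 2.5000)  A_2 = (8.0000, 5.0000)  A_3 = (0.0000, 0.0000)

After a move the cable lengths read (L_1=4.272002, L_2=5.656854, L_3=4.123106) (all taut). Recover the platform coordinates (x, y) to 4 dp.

(4.0000, 1.0000)

circle eqns → linear via eq_j − eq_1; set c_j = A_j·A_j − L_j²
c_1 = 64.0000+6.2500−18.2500 = 52.0000
0.0000·x − 5.0000·y = c_1−c_2 = -5.0000
16.0000·x + 5.0000·y = c_1−c_3 = 69.0000
solve first two rows → x=4.0000, y=1.0000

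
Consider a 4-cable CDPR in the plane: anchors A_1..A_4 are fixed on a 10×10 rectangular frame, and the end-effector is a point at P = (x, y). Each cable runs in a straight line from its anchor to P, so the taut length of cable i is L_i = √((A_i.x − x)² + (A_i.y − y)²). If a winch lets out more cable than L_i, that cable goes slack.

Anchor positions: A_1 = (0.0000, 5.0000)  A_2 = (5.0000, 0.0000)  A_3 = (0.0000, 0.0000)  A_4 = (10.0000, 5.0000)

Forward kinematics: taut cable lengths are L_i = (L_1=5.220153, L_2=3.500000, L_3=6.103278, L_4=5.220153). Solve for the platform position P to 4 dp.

(5.0000, 3.5000)

circle eqns → linear via eq_j − eq_1; set k_j = A_j·A_j − L_j²
k_1 = 0.0000+25.0000−27.2500 = -2.2500
-10.0000·x + 10.0000·y = k_1−k_2 = -15.0000
0.0000·x + 10.0000·y = k_1−k_3 = 35.0000
-20.0000·x + 0.0000·y = k_1−k_4 = -100.0000
solve first two rows → x=5.0000, y=3.5000
check cable 4: ‖A_4−P‖² = 27.2500 ≈ L_4² = 27.2500 ✓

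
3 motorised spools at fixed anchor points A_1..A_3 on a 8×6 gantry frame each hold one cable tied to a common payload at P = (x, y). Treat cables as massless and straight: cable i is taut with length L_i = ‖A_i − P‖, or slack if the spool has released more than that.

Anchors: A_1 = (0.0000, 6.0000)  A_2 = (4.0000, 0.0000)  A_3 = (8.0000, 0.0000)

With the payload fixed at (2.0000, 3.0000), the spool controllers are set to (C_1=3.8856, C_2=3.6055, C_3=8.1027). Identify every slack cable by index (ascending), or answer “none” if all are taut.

1, 3

cable 1: L_1 = ‖A_1−P‖ = 3.6056;  C_1 = 3.8856 → slack
cable 2: L_2 = ‖A_2−P‖ = 3.6056;  C_2 = 3.6055 → taut
cable 3: L_3 = ‖A_3−P‖ = 6.7082;  C_3 = 8.1027 → slack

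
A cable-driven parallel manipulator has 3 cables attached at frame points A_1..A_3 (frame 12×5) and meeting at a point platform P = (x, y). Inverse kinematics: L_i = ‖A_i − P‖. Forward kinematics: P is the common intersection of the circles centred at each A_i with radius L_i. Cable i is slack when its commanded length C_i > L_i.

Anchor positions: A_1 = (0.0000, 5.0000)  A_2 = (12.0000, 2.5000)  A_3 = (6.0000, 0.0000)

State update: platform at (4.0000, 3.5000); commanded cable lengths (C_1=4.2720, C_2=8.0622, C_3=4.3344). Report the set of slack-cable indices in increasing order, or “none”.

3

cable 1: L_1 = ‖A_1−P‖ = 4.2720;  C_1 = 4.2720 → taut
cable 2: L_2 = ‖A_2−P‖ = 8.0623;  C_2 = 8.0622 → taut
cable 3: L_3 = ‖A_3−P‖ = 4.0311;  C_3 = 4.3344 → slack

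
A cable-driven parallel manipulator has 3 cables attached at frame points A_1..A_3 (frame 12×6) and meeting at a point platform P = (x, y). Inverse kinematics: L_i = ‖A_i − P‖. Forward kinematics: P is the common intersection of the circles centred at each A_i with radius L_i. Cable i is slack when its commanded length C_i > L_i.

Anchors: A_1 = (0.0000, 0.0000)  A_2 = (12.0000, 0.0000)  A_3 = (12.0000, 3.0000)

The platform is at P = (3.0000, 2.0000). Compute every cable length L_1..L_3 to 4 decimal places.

cable 1: Δx=-3.0000, Δy=-2.0000; L_1 = √(Δx²+Δy²) = 3.6056
cable 2: Δx=9.0000, Δy=-2.0000; L_2 = √(Δx²+Δy²) = 9.2195
cable 3: Δx=9.0000, Δy=1.0000; L_3 = √(Δx²+Δy²) = 9.0554

(3.6056, 9.2195, 9.0554)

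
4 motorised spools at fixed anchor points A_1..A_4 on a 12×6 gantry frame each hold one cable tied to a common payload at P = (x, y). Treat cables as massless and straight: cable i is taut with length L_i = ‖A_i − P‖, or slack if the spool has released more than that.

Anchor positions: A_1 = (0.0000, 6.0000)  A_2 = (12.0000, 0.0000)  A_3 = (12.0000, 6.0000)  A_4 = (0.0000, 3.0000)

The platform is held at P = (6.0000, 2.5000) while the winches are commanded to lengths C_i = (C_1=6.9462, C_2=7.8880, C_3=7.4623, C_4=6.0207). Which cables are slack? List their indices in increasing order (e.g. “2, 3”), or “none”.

2, 3

i=1: geometric 6.9462 vs commanded 6.9462 ⇒ taut
i=2: geometric 6.5000 vs commanded 7.8880 ⇒ slack
i=3: geometric 6.9462 vs commanded 7.4623 ⇒ slack
i=4: geometric 6.0208 vs commanded 6.0207 ⇒ taut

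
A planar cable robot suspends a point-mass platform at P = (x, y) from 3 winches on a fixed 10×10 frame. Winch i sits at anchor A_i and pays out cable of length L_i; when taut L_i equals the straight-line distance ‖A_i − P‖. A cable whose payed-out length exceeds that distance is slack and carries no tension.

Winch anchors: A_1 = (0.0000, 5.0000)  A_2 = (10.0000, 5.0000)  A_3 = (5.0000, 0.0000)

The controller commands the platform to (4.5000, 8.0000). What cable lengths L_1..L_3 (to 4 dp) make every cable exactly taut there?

L_1 = √((0.0000−4.5000)² + (5.0000−8.0000)²) = 5.4083
L_2 = √((10.0000−4.5000)² + (5.0000−8.0000)²) = 6.2650
L_3 = √((5.0000−4.5000)² + (0.0000−8.0000)²) = 8.0156

(5.4083, 6.2650, 8.0156)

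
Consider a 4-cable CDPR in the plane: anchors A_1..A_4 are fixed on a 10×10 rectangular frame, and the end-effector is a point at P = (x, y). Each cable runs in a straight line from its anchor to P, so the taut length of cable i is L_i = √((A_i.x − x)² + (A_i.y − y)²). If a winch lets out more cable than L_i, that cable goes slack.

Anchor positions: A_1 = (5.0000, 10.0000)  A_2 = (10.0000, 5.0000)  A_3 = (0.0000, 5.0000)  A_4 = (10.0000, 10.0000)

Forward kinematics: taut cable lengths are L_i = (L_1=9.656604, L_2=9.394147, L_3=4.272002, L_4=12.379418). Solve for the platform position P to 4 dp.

(1.5000, 1.0000)

circle eqns → linear via eq_j − eq_1; set q_j = A_j·A_j − L_j²
q_1 = 25.0000+100.0000−93.2500 = 31.7500
-10.0000·x + 10.0000·y = q_1−q_2 = -5.0000
10.0000·x + 10.0000·y = q_1−q_3 = 25.0000
-10.0000·x + 0.0000·y = q_1−q_4 = -15.0000
solve first two rows → x=1.5000, y=1.0000
check cable 4: ‖A_4−P‖² = 153.2500 ≈ L_4² = 153.2500 ✓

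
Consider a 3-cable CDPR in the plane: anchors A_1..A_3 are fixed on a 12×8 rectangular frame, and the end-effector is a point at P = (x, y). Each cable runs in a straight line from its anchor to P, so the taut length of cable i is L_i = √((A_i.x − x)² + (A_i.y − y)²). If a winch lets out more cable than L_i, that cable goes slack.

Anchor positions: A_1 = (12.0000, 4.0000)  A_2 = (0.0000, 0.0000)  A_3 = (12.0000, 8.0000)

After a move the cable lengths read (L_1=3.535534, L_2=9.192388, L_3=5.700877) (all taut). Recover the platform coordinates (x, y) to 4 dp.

(8.5000, 3.5000)

each cable: (A_i−P)·(A_i−P) = L_i²; let k_i = ‖A_i‖²−L_i²
k_1 = 144.0000+16.0000−12.5000 = 147.5000
row 1: 24.0000x + 8.0000y = 232.0000  (k_2=-84.5000)
row 2: 0.0000x − 8.0000y = -28.0000  (k_3=175.5000)
Cramer on rows 1–2 → x = 8.5000, y = 3.5000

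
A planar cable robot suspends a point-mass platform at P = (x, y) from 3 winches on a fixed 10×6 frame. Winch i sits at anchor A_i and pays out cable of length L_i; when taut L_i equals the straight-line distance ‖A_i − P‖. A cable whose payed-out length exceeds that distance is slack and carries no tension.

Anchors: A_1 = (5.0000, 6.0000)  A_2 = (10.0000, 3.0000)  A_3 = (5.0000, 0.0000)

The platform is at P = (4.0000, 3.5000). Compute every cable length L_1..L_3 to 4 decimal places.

cable 1: Δx=1.0000, Δy=2.5000; L_1 = √(Δx²+Δy²) = 2.6926
cable 2: Δx=6.0000, Δy=-0.5000; L_2 = √(Δx²+Δy²) = 6.0208
cable 3: Δx=1.0000, Δy=-3.5000; L_3 = √(Δx²+Δy²) = 3.6401

(2.6926, 6.0208, 3.6401)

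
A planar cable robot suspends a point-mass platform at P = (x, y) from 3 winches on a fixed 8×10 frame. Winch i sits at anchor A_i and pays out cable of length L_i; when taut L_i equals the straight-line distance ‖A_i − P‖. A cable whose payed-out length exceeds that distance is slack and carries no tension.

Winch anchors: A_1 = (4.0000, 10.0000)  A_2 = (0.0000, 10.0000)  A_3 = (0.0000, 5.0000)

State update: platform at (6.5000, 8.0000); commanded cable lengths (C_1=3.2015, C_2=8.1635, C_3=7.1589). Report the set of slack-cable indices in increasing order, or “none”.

i=1: geometric 3.2016 vs commanded 3.2015 ⇒ taut
i=2: geometric 6.8007 vs commanded 8.1635 ⇒ slack
i=3: geometric 7.1589 vs commanded 7.1589 ⇒ taut

2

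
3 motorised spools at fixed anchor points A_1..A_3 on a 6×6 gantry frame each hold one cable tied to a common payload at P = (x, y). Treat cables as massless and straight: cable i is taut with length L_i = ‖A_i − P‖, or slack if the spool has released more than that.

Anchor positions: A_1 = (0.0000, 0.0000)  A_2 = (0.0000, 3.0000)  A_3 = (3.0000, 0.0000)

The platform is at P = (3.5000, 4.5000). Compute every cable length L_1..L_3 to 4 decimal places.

(5.7009, 3.8079, 4.5277)

cable 1: Δx=-3.5000, Δy=-4.5000; L_1 = √(Δx²+Δy²) = 5.7009
cable 2: Δx=-3.5000, Δy=-1.5000; L_2 = √(Δx²+Δy²) = 3.8079
cable 3: Δx=-0.5000, Δy=-4.5000; L_3 = √(Δx²+Δy²) = 4.5277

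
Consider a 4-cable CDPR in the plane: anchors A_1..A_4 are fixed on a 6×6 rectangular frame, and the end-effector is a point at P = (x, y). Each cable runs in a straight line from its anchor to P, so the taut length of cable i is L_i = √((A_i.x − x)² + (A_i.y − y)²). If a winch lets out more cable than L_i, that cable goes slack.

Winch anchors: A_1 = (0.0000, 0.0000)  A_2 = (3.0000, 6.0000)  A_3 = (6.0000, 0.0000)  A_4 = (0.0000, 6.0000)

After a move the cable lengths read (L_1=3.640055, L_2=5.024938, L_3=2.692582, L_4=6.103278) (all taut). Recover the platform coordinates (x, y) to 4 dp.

each cable: (A_i−P)·(A_i−P) = L_i²; let k_i = ‖A_i‖²−L_i²
k_1 = 0.0000+0.0000−13.2500 = -13.2500
row 1: -6.0000x − 12.0000y = -33.0000  (k_2=19.7500)
row 2: -12.0000x + 0.0000y = -42.0000  (k_3=28.7500)
row 3: 0.0000x − 12.0000y = -12.0000  (k_4=-1.2500)
Cramer on rows 1–2 → x = 3.5000, y = 1.0000
check cable 4: ‖A_4−P‖² = 37.2500 ≈ L_4² = 37.2500 ✓

(3.5000, 1.0000)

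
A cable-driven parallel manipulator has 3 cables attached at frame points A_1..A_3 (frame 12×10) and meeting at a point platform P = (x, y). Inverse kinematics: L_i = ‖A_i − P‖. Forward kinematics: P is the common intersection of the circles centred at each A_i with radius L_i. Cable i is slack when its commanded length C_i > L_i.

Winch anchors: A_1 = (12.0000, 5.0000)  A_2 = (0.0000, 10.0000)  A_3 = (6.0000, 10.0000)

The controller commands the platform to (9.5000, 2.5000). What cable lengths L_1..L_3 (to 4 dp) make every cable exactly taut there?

(3.5355, 12.1037, 8.2765)

L_1 = √((12.0000−9.5000)² + (5.0000−2.5000)²) = 3.5355
L_2 = √((0.0000−9.5000)² + (10.0000−2.5000)²) = 12.1037
L_3 = √((6.0000−9.5000)² + (10.0000−2.5000)²) = 8.2765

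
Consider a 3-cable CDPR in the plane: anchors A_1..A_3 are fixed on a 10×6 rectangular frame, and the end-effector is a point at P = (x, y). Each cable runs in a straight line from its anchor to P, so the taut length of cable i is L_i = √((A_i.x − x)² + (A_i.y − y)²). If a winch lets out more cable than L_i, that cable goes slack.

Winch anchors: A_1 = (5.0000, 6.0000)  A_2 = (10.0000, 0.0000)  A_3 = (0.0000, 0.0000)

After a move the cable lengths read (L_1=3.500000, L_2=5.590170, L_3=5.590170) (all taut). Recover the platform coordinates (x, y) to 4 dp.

(5.0000, 2.5000)

expand ‖A_i−P‖²=L_i² and subtract eq 1 (k_i ≔ ‖A_i‖²−L_i²)
k_1 = 25.0000+36.0000−12.2500 = 48.7500
eq1−eq2 → [-10.0000  12.0000]·P = -20.0000
eq1−eq3 → [10.0000  12.0000]·P = 80.0000
2×2 solve → P = (5.0000, 2.5000)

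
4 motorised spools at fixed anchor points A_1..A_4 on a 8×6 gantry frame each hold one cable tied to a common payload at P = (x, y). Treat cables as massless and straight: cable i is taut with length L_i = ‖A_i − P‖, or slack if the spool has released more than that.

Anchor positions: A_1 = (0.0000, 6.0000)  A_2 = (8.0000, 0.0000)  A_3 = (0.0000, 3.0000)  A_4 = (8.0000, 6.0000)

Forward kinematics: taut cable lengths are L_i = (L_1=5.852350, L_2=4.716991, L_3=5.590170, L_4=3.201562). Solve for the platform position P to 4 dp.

(5.5000, 4.0000)

circle eqns → linear via eq_j − eq_1; set q_j = A_j·A_j − L_j²
q_1 = 0.0000+36.0000−34.2500 = 1.7500
-16.0000·x + 12.0000·y = q_1−q_2 = -40.0000
0.0000·x + 6.0000·y = q_1−q_3 = 24.0000
-16.0000·x + 0.0000·y = q_1−q_4 = -88.0000
solve first two rows → x=5.5000, y=4.0000
check cable 4: ‖A_4−P‖² = 10.2500 ≈ L_4² = 10.2500 ✓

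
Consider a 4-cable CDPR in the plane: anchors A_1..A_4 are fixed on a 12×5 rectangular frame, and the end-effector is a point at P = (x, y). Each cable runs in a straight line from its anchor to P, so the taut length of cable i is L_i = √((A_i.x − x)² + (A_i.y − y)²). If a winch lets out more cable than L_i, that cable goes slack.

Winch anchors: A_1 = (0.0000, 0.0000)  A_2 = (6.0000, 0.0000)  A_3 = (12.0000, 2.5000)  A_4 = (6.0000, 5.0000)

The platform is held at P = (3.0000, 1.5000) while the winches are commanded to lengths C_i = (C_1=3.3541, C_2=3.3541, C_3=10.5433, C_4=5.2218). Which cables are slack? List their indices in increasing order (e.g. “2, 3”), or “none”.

3, 4

cable 1: L_1 = ‖A_1−P‖ = 3.3541;  C_1 = 3.3541 → taut
cable 2: L_2 = ‖A_2−P‖ = 3.3541;  C_2 = 3.3541 → taut
cable 3: L_3 = ‖A_3−P‖ = 9.0554;  C_3 = 10.5433 → slack
cable 4: L_4 = ‖A_4−P‖ = 4.6098;  C_4 = 5.2218 → slack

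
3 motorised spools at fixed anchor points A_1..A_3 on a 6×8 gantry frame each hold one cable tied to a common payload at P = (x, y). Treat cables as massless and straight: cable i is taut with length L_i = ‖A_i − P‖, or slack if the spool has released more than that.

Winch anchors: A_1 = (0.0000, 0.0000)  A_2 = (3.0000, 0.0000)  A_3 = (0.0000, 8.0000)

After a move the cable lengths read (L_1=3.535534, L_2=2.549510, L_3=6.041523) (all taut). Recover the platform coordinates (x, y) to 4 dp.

(2.5000, 2.5000)

each cable: (A_i−P)·(A_i−P) = L_i²; let q_i = ‖A_i‖²−L_i²
q_1 = 0.0000+0.0000−12.5000 = -12.5000
row 1: -6.0000x + 0.0000y = -15.0000  (q_2=2.5000)
row 2: 0.0000x − 16.0000y = -40.0000  (q_3=27.5000)
Cramer on rows 1–2 → x = 2.5000, y = 2.5000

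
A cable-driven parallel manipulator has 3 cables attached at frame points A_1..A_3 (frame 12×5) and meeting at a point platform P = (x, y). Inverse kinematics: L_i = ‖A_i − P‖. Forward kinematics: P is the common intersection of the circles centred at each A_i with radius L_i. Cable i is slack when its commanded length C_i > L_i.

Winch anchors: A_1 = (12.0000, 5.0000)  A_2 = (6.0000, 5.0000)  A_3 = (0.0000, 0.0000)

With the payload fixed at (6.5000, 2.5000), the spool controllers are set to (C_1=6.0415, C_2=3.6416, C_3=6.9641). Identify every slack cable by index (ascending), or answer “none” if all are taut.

2

cable 1: √((5.5000)²+(2.5000)²)=6.0415, C_1=6.0415: taut
cable 2: √((-0.5000)²+(2.5000)²)=2.5495, C_2=3.6416: slack
cable 3: √((-6.5000)²+(-2.5000)²)=6.9642, C_3=6.9641: taut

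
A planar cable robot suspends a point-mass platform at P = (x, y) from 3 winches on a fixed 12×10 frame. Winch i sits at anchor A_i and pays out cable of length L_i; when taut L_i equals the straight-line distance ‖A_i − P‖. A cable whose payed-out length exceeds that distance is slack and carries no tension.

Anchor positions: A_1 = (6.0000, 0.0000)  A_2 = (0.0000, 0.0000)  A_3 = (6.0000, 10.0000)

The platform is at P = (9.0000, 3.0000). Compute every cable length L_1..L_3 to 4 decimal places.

cable 1: Δx=-3.0000, Δy=-3.0000; L_1 = √(Δx²+Δy²) = 4.2426
cable 2: Δx=-9.0000, Δy=-3.0000; L_2 = √(Δx²+Δy²) = 9.4868
cable 3: Δx=-3.0000, Δy=7.0000; L_3 = √(Δx²+Δy²) = 7.6158

(4.2426, 9.4868, 7.6158)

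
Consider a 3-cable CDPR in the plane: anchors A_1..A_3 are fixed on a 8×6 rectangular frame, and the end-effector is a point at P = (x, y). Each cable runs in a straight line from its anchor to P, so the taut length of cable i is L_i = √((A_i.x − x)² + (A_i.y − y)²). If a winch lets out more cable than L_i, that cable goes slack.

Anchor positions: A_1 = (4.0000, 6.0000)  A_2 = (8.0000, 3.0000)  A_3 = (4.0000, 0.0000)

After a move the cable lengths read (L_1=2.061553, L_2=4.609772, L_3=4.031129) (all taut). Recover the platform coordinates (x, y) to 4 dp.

(3.5000, 4.0000)

expand ‖A_i−P‖²=L_i² and subtract eq 1 (q_i ≔ ‖A_i‖²−L_i²)
q_1 = 16.0000+36.0000−4.2500 = 47.7500
eq1−eq2 → [-8.0000  6.0000]·P = -4.0000
eq1−eq3 → [0.0000  12.0000]·P = 48.0000
2×2 solve → P = (3.5000, 4.0000)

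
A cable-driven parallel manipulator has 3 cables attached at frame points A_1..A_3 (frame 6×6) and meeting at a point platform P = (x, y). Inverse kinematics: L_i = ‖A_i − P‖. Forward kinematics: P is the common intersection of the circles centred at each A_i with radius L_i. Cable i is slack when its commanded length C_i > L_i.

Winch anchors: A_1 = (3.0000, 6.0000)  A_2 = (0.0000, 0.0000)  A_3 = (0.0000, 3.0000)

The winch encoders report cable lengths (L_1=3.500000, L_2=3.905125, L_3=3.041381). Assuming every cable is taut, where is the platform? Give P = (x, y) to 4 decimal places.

(3.0000, 2.5000)

circle eqns → linear via eq_j − eq_1; set k_j = A_j·A_j − L_j²
k_1 = 9.0000+36.0000−12.2500 = 32.7500
6.0000·x + 12.0000·y = k_1−k_2 = 48.0000
6.0000·x + 6.0000·y = k_1−k_3 = 33.0000
solve first two rows → x=3.0000, y=2.5000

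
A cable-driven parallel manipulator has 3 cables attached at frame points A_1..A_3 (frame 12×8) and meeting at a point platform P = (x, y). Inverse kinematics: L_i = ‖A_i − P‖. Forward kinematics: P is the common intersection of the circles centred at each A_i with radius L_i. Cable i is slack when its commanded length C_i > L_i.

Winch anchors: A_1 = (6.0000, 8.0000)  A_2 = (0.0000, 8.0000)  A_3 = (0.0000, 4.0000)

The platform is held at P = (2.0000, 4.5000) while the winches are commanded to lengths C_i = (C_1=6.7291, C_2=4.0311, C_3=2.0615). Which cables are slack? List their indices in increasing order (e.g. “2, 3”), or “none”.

cable 1: L_1 = ‖A_1−P‖ = 5.3151;  C_1 = 6.7291 → slack
cable 2: L_2 = ‖A_2−P‖ = 4.0311;  C_2 = 4.0311 → taut
cable 3: L_3 = ‖A_3−P‖ = 2.0616;  C_3 = 2.0615 → taut

1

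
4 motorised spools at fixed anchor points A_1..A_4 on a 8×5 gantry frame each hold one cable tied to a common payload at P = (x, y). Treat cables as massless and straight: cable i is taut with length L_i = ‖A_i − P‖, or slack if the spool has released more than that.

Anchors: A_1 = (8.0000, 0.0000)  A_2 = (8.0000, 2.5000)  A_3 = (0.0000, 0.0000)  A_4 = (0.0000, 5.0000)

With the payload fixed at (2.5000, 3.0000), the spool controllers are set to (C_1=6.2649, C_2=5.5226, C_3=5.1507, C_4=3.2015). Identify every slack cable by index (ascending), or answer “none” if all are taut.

3

i=1: geometric 6.2650 vs commanded 6.2649 ⇒ taut
i=2: geometric 5.5227 vs commanded 5.5226 ⇒ taut
i=3: geometric 3.9051 vs commanded 5.1507 ⇒ slack
i=4: geometric 3.2016 vs commanded 3.2015 ⇒ taut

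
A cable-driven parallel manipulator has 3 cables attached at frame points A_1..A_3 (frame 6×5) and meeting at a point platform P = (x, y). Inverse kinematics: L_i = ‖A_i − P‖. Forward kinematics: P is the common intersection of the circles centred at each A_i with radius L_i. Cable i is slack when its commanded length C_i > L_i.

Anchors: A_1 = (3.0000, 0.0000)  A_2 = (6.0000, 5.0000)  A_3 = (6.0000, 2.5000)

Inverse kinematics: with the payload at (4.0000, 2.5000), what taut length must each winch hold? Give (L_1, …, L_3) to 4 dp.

(2.6926, 3.2016, 2.0000)

L_1 = √((3.0000−4.0000)² + (0.0000−2.5000)²) = 2.6926
L_2 = √((6.0000−4.0000)² + (5.0000−2.5000)²) = 3.2016
L_3 = √((6.0000−4.0000)² + (2.5000−2.5000)²) = 2.0000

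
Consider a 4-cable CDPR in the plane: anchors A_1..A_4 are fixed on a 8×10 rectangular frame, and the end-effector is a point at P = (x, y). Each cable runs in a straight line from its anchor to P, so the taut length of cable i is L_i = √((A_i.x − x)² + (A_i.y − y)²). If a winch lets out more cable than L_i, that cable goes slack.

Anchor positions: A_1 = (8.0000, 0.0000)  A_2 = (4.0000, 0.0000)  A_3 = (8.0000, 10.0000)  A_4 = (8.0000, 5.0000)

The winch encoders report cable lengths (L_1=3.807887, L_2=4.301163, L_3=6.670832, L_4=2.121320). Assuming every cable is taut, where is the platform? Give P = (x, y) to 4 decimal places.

expand ‖A_i−P‖²=L_i² and subtract eq 1 (q_i ≔ ‖A_i‖²−L_i²)
q_1 = 64.0000+0.0000−14.5000 = 49.5000
eq1−eq2 → [8.0000  0.0000]·P = 52.0000
eq1−eq3 → [0.0000  -20.0000]·P = -70.0000
eq1−eq4 → [0.0000  -10.0000]·P = -35.0000
2×2 solve → P = (6.5000, 3.5000)
check cable 4: ‖A_4−P‖² = 4.5000 ≈ L_4² = 4.5000 ✓

(6.5000, 3.5000)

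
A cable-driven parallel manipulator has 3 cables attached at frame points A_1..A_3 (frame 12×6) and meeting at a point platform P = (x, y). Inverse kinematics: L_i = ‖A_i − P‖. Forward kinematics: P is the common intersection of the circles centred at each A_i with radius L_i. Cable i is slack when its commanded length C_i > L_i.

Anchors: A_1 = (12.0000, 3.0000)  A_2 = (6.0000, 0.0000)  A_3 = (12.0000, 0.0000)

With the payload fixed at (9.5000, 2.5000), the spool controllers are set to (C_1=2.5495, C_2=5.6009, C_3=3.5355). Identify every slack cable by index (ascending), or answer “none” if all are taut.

cable 1: L_1 = ‖A_1−P‖ = 2.5495;  C_1 = 2.5495 → taut
cable 2: L_2 = ‖A_2−P‖ = 4.3012;  C_2 = 5.6009 → slack
cable 3: L_3 = ‖A_3−P‖ = 3.5355;  C_3 = 3.5355 → taut

2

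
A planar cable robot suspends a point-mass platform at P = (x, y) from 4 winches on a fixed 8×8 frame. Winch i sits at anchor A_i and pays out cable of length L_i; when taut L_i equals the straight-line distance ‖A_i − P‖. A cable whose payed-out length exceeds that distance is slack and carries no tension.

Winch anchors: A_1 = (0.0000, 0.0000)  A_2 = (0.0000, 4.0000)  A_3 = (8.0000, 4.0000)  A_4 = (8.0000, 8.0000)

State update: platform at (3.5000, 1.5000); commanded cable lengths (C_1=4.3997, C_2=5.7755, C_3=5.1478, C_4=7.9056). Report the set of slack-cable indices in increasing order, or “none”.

1, 2

cable 1: √((-3.5000)²+(-1.5000)²)=3.8079, C_1=4.3997: slack
cable 2: √((-3.5000)²+(2.5000)²)=4.3012, C_2=5.7755: slack
cable 3: √((4.5000)²+(2.5000)²)=5.1478, C_3=5.1478: taut
cable 4: √((4.5000)²+(6.5000)²)=7.9057, C_4=7.9056: taut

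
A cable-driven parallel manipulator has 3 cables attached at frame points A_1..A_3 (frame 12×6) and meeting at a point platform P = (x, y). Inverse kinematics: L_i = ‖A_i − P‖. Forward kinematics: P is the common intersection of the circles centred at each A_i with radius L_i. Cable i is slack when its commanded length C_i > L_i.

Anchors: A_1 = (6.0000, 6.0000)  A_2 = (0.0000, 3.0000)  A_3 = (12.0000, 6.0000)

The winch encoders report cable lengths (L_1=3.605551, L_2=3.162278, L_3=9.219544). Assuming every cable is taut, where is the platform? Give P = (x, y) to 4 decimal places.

(3.0000, 4.0000)

circle eqns → linear via eq_j − eq_1; set k_j = A_j·A_j − L_j²
k_1 = 36.0000+36.0000−13.0000 = 59.0000
12.0000·x + 6.0000·y = k_1−k_2 = 60.0000
-12.0000·x + 0.0000·y = k_1−k_3 = -36.0000
solve first two rows → x=3.0000, y=4.0000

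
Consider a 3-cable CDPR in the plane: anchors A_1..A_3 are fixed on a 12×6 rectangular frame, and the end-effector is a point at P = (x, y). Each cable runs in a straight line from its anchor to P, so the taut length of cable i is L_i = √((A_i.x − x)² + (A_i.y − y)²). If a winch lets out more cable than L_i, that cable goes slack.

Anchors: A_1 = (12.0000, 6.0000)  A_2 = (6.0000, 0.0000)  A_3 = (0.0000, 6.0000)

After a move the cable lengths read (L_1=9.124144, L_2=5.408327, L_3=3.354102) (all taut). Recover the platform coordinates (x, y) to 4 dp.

circle eqns → linear via eq_j − eq_1; set k_j = A_j·A_j − L_j²
k_1 = 144.0000+36.0000−83.2500 = 96.7500
12.0000·x + 12.0000·y = k_1−k_2 = 90.0000
24.0000·x + 0.0000·y = k_1−k_3 = 72.0000
solve first two rows → x=3.0000, y=4.5000

(3.0000, 4.5000)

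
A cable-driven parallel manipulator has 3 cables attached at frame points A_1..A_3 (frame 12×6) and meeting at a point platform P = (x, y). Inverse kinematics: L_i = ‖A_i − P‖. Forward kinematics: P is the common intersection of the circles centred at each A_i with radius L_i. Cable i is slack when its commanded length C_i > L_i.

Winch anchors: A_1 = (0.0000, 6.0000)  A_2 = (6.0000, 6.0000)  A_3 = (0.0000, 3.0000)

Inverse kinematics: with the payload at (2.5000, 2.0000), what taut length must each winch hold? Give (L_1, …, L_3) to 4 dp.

L_1 = √((0.0000−2.5000)² + (6.0000−2.0000)²) = 4.7170
L_2 = √((6.0000−2.5000)² + (6.0000−2.0000)²) = 5.3151
L_3 = √((0.0000−2.5000)² + (3.0000−2.0000)²) = 2.6926

(4.7170, 5.3151, 2.6926)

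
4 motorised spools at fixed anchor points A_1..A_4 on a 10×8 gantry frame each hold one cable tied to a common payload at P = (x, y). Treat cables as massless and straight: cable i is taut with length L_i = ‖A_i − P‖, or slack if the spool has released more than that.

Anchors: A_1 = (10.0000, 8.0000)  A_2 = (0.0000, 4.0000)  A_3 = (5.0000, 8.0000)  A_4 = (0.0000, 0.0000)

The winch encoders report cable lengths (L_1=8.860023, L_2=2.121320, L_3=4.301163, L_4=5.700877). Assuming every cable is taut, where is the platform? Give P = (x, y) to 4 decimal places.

each cable: (A_i−P)·(A_i−P) = L_i²; let q_i = ‖A_i‖²−L_i²
q_1 = 100.0000+64.0000−78.5000 = 85.5000
row 1: 20.0000x + 8.0000y = 74.0000  (q_2=11.5000)
row 2: 10.0000x + 0.0000y = 15.0000  (q_3=70.5000)
row 3: 20.0000x + 16.0000y = 118.0000  (q_4=-32.5000)
Cramer on rows 1–2 → x = 1.5000, y = 5.5000
check cable 4: ‖A_4−P‖² = 32.5000 ≈ L_4² = 32.5000 ✓

(1.5000, 5.5000)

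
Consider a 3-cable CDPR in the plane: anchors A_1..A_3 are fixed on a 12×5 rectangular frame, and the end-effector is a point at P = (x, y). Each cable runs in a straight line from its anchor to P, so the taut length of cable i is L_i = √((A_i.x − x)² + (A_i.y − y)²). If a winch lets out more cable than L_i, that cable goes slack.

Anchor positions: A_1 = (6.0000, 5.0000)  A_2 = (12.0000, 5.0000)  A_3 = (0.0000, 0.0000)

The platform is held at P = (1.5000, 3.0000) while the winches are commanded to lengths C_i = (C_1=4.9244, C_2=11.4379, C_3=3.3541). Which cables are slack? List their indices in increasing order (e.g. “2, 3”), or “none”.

cable 1: L_1 = ‖A_1−P‖ = 4.9244;  C_1 = 4.9244 → taut
cable 2: L_2 = ‖A_2−P‖ = 10.6888;  C_2 = 11.4379 → slack
cable 3: L_3 = ‖A_3−P‖ = 3.3541;  C_3 = 3.3541 → taut

2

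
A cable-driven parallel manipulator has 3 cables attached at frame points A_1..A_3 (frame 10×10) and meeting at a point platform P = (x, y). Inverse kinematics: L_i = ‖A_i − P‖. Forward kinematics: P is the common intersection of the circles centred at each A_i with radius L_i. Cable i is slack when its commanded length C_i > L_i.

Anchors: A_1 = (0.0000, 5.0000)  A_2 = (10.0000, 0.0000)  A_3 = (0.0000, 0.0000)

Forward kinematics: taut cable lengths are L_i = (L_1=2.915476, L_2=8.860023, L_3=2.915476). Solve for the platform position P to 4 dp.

(1.5000, 2.5000)

circle eqns → linear via eq_j − eq_1; set k_j = A_j·A_j − L_j²
k_1 = 0.0000+25.0000−8.5000 = 16.5000
-20.0000·x + 10.0000·y = k_1−k_2 = -5.0000
0.0000·x + 10.0000·y = k_1−k_3 = 25.0000
solve first two rows → x=1.5000, y=2.5000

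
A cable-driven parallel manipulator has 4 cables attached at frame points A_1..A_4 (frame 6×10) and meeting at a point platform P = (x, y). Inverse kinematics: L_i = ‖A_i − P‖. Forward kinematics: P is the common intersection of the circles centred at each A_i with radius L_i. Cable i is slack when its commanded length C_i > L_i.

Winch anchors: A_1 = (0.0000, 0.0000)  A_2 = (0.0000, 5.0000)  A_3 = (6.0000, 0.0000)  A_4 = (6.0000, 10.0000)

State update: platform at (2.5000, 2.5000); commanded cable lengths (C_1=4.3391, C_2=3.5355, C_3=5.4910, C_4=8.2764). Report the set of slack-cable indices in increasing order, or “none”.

cable 1: √((-2.5000)²+(-2.5000)²)=3.5355, C_1=4.3391: slack
cable 2: √((-2.5000)²+(2.5000)²)=3.5355, C_2=3.5355: taut
cable 3: √((3.5000)²+(-2.5000)²)=4.3012, C_3=5.4910: slack
cable 4: √((3.5000)²+(7.5000)²)=8.2765, C_4=8.2764: taut

1, 3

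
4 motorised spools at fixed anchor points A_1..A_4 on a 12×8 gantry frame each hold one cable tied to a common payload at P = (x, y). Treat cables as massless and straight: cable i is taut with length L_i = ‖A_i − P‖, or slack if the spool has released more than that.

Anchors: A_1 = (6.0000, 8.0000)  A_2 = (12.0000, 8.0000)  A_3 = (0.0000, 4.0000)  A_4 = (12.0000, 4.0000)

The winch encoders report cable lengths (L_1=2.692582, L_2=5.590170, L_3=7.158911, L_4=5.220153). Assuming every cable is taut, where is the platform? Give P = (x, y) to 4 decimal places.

(7.0000, 5.5000)

each cable: (A_i−P)·(A_i−P) = L_i²; let q_i = ‖A_i‖²−L_i²
q_1 = 36.0000+64.0000−7.2500 = 92.7500
row 1: -12.0000x + 0.0000y = -84.0000  (q_2=176.7500)
row 2: 12.0000x + 8.0000y = 128.0000  (q_3=-35.2500)
row 3: -12.0000x + 8.0000y = -40.0000  (q_4=132.7500)
Cramer on rows 1–2 → x = 7.0000, y = 5.5000
check cable 4: ‖A_4−P‖² = 27.2500 ≈ L_4² = 27.2500 ✓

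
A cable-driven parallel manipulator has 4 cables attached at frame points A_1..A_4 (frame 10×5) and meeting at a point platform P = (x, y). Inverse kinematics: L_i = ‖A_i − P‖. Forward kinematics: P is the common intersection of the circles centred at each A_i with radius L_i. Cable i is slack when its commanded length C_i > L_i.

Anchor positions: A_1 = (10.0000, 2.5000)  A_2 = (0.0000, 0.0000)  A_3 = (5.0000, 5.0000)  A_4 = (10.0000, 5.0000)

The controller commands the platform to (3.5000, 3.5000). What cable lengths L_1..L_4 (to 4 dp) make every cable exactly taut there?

cable 1: Δx=6.5000, Δy=-1.0000; L_1 = √(Δx²+Δy²) = 6.5765
cable 2: Δx=-3.5000, Δy=-3.5000; L_2 = √(Δx²+Δy²) = 4.9497
cable 3: Δx=1.5000, Δy=1.5000; L_3 = √(Δx²+Δy²) = 2.1213
cable 4: Δx=6.5000, Δy=1.5000; L_4 = √(Δx²+Δy²) = 6.6708

(6.5765, 4.9497, 2.1213, 6.6708)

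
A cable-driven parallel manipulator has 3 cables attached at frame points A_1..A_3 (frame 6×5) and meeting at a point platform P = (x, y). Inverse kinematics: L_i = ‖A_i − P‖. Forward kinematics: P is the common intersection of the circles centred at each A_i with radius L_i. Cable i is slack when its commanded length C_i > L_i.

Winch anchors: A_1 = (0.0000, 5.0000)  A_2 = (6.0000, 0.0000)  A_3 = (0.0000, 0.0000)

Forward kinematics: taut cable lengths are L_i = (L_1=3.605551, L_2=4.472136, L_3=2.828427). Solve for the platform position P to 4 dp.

each cable: (A_i−P)·(A_i−P) = L_i²; let c_i = ‖A_i‖²−L_i²
c_1 = 0.0000+25.0000−13.0000 = 12.0000
row 1: -12.0000x + 10.0000y = -4.0000  (c_2=16.0000)
row 2: 0.0000x + 10.0000y = 20.0000  (c_3=-8.0000)
Cramer on rows 1–2 → x = 2.0000, y = 2.0000

(2.0000, 2.0000)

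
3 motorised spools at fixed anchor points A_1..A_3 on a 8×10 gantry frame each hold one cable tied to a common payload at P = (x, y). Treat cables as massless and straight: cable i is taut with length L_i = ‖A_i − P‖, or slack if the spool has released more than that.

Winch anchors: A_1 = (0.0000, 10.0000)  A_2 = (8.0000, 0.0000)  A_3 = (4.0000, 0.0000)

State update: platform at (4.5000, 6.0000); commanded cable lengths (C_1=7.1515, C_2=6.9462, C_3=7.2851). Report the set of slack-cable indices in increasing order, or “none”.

i=1: geometric 6.0208 vs commanded 7.1515 ⇒ slack
i=2: geometric 6.9462 vs commanded 6.9462 ⇒ taut
i=3: geometric 6.0208 vs commanded 7.2851 ⇒ slack

1, 3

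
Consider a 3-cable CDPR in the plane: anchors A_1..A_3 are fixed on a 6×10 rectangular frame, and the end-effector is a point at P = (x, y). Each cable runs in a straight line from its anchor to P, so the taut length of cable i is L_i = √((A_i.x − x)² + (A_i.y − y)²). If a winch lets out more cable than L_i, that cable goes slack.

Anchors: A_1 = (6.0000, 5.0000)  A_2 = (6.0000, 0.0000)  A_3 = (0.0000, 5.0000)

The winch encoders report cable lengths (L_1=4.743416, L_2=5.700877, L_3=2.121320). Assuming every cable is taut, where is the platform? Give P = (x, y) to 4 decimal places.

(1.5000, 3.5000)

each cable: (A_i−P)·(A_i−P) = L_i²; let k_i = ‖A_i‖²−L_i²
k_1 = 36.0000+25.0000−22.5000 = 38.5000
row 1: 0.0000x + 10.0000y = 35.0000  (k_2=3.5000)
row 2: 12.0000x + 0.0000y = 18.0000  (k_3=20.5000)
Cramer on rows 1–2 → x = 1.5000, y = 3.5000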